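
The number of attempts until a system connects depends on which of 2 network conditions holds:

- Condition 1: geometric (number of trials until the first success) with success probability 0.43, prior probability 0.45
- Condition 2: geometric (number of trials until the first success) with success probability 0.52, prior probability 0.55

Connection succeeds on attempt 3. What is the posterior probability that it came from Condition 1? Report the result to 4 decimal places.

0.4882

Posterior ∝ prior × likelihood, so P(k | x) ∝ π_k f_k(x); normalise over all components.
Evaluate each component's likelihood at the observed value:
  L_1 = 0.139707
  L_2 = 0.119808
Prior × likelihood for each component:
  π_1·L_1 = 0.45 × 0.139707 = 0.0628682
  π_2·L_2 = 0.55 × 0.119808 = 0.0658944
Evidence: 0.0628682 + 0.0658944 = 0.128763
Responsibility of Condition 1: 0.0628682 / 0.128763 ≈ 0.4882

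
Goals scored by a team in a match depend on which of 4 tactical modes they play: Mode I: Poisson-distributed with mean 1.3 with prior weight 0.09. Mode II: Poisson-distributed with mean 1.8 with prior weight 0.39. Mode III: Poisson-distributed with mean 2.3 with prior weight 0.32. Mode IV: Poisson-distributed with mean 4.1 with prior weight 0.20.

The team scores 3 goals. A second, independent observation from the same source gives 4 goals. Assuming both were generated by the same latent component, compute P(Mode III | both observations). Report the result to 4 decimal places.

Posterior ∝ prior × likelihood, so P(k | x) ∝ P(Z=k) f_k(x); normalise over all components.
Since both observations come from the same component, the likelihood for component k is f_k(x₁)·f_k(x₂).
  L_I = [0.0997921] × [0.0324324] = 0.0032365
  L_II = [0.160671] × [0.0723017] = 0.0116168
  L_III = [0.203308] × [0.116902] = 0.0237672
  L_IV = [0.190368] × [0.195127] = 0.0371458
Multiply by the mixture weights:
  P(Z=I)·L_I = 0.09 × 0.0032365 = 0.000291285
  P(Z=II)·L_II = 0.39 × 0.0116168 = 0.00453054
  P(Z=III)·L_III = 0.32 × 0.0237672 = 0.0076055
  P(Z=IV)·L_IV = 0.20 × 0.0371458 = 0.00742916
Denominator: 0.000291285 + 0.00453054 + 0.0076055 + 0.00742916 = 0.0198565
Responsibility of Mode III: 0.0076055 / 0.0198565 ≈ 0.3830

0.3830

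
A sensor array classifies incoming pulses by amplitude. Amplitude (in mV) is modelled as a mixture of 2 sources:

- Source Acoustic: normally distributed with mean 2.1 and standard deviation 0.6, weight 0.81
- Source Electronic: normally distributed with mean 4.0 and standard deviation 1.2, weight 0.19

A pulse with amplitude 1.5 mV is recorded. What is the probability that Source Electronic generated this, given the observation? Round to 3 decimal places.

Posterior ∝ prior × likelihood, so P(k | x) ∝ w_k f_k(x); normalise over all components.
Normal densities:
  L_Acoustic = 0.403285
  L_Electronic = 0.0379533
Prior × likelihood for each component:
  w_Acoustic·L_Acoustic = 0.81 × 0.403285 = 0.32666
  w_Electronic·L_Electronic = 0.19 × 0.0379533 = 0.00721113
Evidence: 0.32666 + 0.00721113 = 0.333872
Responsibility of Source Electronic: 0.00721113 / 0.333872 ≈ 0.022

0.022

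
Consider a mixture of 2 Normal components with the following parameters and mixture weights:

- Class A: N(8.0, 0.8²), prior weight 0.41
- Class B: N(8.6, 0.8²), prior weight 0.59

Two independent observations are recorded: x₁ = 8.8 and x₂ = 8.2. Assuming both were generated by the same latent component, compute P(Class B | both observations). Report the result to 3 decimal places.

P(component k | x) = P(Z=k)·f_k(x) / marginal(x), where marginal(x) = Σ_j P(Z=j)·f_j(x).
Since both observations come from the same component, the likelihood for component k is f_k(x₁)·f_k(x₂).
  f_A = [(1/(0.8·√(2π)))·exp(−(8.8−8.0)²/(2·0.8²)) = 0.498678·exp(-0.50000) = 0.302463] × [0.483335] = 0.146191
  f_B = [(1/(0.8·√(2π)))·exp(−(8.8−8.6)²/(2·0.8²)) = 0.498678·exp(-0.03125) = 0.483335] × [0.440082] = 0.212707
Multiply by the mixture weights:
  P(Z=A)·f_A = 0.41 × 0.146191 = 0.0599384
  P(Z=B)·f_B = 0.59 × 0.212707 = 0.125497
Sum: 0.0599384 + 0.125497 = 0.185435
P(Class B | x₁,x₂) ≈ 0.677

0.677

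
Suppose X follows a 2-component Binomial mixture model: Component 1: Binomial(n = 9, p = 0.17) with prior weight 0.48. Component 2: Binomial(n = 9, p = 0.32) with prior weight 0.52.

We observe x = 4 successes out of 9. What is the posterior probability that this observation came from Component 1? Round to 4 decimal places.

0.1661

Posterior ∝ prior × likelihood, so P(k | x) ∝ P(Z=k) f_k(x); normalise over all components.
Binomial probabilities:
  p_1 = C(9,4)·0.17^4·0.83^5 = 126·0.00083521·0.393904 = 0.0414531
  p_2 = C(9,4)·0.32^4·0.68^5 = 126·0.0104858·0.145393 = 0.192095
Unnormalised posteriors:
  P(Z=1)·p_1 = 0.48 × 0.0414531 = 0.0198975
  P(Z=2)·p_2 = 0.52 × 0.192095 = 0.0998892
Marginal: 0.0198975 + 0.0998892 = 0.119787
So the posterior for Component 1 is 0.0198975 / 0.119787 ≈ 0.1661.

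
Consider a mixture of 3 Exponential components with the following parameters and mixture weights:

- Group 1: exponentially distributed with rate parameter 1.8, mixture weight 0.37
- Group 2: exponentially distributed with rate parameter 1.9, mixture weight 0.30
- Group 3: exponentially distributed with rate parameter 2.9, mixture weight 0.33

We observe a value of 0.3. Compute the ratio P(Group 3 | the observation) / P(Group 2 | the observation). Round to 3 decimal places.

Posterior odds = (π_i f_i(x)) / (π_j f_j(x)); the normalising sum cancels.
Exponential densities:
  L_1 = 1.8·e^(−1.8·0.3) = 1.8·e^(−0.5400) = 1.04895
  L_2 = 1.9·e^(−1.9·0.3) = 1.9·e^(−0.5700) = 1.0745
  L_3 = 2.9·e^(−2.9·0.3) = 2.9·e^(−0.8700) = 1.21496
0.400937 / 0.32235 ≈ 1.244

1.244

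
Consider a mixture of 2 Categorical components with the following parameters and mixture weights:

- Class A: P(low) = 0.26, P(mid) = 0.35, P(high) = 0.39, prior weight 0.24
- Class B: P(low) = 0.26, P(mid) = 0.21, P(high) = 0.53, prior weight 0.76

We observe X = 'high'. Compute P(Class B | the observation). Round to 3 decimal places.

P(component k | x) = π_k·f_k(x) / marginal(x), where marginal(x) = Σ_j π_j·f_j(x).
Evaluate each component's likelihood at the observed value:
  L_A = 0.39
  L_B = 0.53
Unnormalised posteriors:
  π_A·L_A = 0.24 × 0.39 = 0.0936
  π_B·L_B = 0.76 × 0.53 = 0.4028
Evidence: 0.0936 + 0.4028 = 0.4964
P(Class B | the observation) = 0.4028 / 0.4964 ≈ 0.811

0.811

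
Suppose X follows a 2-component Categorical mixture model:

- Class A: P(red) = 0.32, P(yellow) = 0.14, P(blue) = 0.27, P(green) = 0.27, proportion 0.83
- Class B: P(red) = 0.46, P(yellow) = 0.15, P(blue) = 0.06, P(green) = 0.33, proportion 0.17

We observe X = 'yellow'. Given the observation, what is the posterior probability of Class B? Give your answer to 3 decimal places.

0.180

By Bayes' theorem, P(k | x) = π_k f_k(x) / Σ_j π_j f_j(x).
Component likelihoods at x = 'yellow':
  p_A = 0.14
  p_B = 0.15
Unnormalised posteriors:
  π_A·p_A = 0.83 × 0.14 = 0.1162
  π_B·p_B = 0.17 × 0.15 = 0.0255
Sum: 0.1162 + 0.0255 = 0.1417
Responsibility of Class B: 0.0255 / 0.1417 ≈ 0.180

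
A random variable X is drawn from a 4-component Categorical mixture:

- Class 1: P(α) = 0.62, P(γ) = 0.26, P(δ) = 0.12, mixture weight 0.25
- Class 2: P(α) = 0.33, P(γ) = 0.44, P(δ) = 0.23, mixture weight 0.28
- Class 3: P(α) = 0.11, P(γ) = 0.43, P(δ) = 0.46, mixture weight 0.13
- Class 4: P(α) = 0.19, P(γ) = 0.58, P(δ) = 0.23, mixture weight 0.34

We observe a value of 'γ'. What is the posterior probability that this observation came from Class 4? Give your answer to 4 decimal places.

0.4469

By Bayes' theorem, P(k | x) = π_k f_k(x) / Σ_j π_j f_j(x).
Categorical probabilities:
  f_1 = P(γ | comp) = 0.26
  f_2 = P(γ | comp) = 0.44
  f_3 = P(γ | comp) = 0.43
  f_4 = P(γ | comp) = 0.58
Unnormalised posteriors:
  π_1·f_1 = 0.25 × 0.26 = 0.065
  π_2·f_2 = 0.28 × 0.44 = 0.1232
  π_3·f_3 = 0.13 × 0.43 = 0.0559
  π_4·f_4 = 0.34 × 0.58 = 0.1972
Denominator: 0.065 + 0.1232 + 0.0559 + 0.1972 = 0.4413
So the posterior for Class 4 is 0.1972 / 0.4413 ≈ 0.4469.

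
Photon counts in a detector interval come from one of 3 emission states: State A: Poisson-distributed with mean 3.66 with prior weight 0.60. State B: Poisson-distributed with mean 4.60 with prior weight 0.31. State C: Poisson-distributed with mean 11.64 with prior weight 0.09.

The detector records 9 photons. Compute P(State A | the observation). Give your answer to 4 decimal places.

The responsibility of component k is π_k f_k(x) divided by Σ_j π_j f_j(x).
Evaluate each component's likelihood at the observed value:
  L_A = 0.00835697
  L_B = 0.0255448
  L_C = 0.0951976
Multiply by the mixture weights:
  π_A·L_A = 0.60 × 0.00835697 = 0.00501418
  π_B·L_B = 0.31 × 0.0255448 = 0.00791889
  π_C·L_C = 0.09 × 0.0951976 = 0.00856778
Normaliser: 0.00501418 + 0.00791889 + 0.00856778 = 0.0215009
P(State A | the observation) = 0.00501418 / 0.0215009 ≈ 0.2332

0.2332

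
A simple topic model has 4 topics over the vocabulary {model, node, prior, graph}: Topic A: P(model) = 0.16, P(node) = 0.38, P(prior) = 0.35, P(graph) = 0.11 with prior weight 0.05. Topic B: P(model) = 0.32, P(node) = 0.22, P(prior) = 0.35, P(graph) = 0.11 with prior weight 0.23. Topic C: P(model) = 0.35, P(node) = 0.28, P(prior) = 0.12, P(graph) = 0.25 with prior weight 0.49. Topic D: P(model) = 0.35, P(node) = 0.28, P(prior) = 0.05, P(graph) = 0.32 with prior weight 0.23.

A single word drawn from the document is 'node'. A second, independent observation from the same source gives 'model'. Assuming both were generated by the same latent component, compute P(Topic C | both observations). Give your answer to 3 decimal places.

0.535

P(component k | x) = P(Z=k)·f_k(x) / marginal(x), where marginal(x) = Σ_j P(Z=j)·f_j(x).
Since both observations come from the same component, the likelihood for component k is f_k(x₁)·f_k(x₂).
  f_A = [P(node | comp) = 0.38] × [0.16] = 0.0608
  f_B = [P(node | comp) = 0.22] × [0.32] = 0.0704
  f_C = [P(node | comp) = 0.28] × [0.35] = 0.098
  f_D = [P(node | comp) = 0.28] × [0.35] = 0.098
Prior × likelihood for each component:
  P(Z=A)·f_A = 0.05 × 0.0608 = 0.00304
  P(Z=B)·f_B = 0.23 × 0.0704 = 0.016192
  P(Z=C)·f_C = 0.49 × 0.098 = 0.04802
  P(Z=D)·f_D = 0.23 × 0.098 = 0.02254
Evidence: 0.00304 + 0.016192 + 0.04802 + 0.02254 = 0.089792
P(Topic C | x) = 0.04802 / 0.089792 ≈ 0.535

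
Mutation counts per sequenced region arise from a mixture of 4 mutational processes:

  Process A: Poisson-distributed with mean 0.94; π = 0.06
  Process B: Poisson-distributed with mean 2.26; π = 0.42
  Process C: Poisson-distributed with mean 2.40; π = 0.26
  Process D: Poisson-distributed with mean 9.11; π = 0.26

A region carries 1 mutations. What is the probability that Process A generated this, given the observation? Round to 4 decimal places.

0.1238

By Bayes' theorem, P(k | x) = w_k f_k(x) / Σ_j w_j f_j(x).
Component likelihoods at x = 1 mutations:
  f_A = 0.36719
  f_B = 0.235832
  f_C = 0.217723
  f_D = 0.00100715
Prior × likelihood for each component:
  w_A·f_A = 0.06 × 0.36719 = 0.0220314
  w_B·f_B = 0.42 × 0.235832 = 0.0990495
  w_C·f_C = 0.26 × 0.217723 = 0.056608
  w_D·f_D = 0.26 × 0.00100715 = 0.00026186
Marginal: 0.0220314 + 0.0990495 + 0.056608 + 0.00026186 = 0.177951
P(Process A | x) ≈ 0.1238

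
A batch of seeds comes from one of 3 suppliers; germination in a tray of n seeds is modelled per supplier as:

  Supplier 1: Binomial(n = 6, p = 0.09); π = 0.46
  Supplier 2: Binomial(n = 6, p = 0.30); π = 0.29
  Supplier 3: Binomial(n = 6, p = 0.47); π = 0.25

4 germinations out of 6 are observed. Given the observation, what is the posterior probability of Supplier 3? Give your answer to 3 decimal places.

By Bayes' theorem, P(k | x) = P(Z=k) f_k(x) / Σ_j P(Z=j) f_j(x).
Binomial probabilities:
  L_1 = 0.000814975
  L_2 = 0.059535
  L_3 = 0.205605
Unnormalised posteriors:
  P(Z=1)·L_1 = 0.46 × 0.000814975 = 0.000374888
  P(Z=2)·L_2 = 0.29 × 0.059535 = 0.0172651
  P(Z=3)·L_3 = 0.25 × 0.205605 = 0.0514013
Evidence: 0.000374888 + 0.0172651 + 0.0514013 = 0.0690414
P(Supplier 3 | 4 germinations out of 6) = 0.0514013 / 0.0690414 ≈ 0.745

0.745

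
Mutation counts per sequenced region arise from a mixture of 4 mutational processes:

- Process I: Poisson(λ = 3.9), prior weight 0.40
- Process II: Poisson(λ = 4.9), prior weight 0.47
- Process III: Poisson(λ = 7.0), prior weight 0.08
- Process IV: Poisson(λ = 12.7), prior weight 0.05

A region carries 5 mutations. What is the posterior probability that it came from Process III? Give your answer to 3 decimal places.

0.066

By Bayes' theorem, P(k | x) = P(Z=k) f_k(x) / Σ_j P(Z=j) f_j(x).
Evaluate each component's likelihood at the observed value:
  p_I = 0.152193
  p_II = 0.17529
  p_III = 0.127717
  p_IV = 0.00840035
Weight by the priors:
  P(Z=I)·p_I = 0.40 × 0.152193 = 0.060877
  P(Z=II)·p_II = 0.47 × 0.17529 = 0.0823861
  P(Z=III)·p_III = 0.08 × 0.127717 = 0.0102173
  P(Z=IV)·p_IV = 0.05 × 0.00840035 = 0.000420018
Denominator: 0.060877 + 0.0823861 + 0.0102173 + 0.000420018 = 0.1539
P(Process III | data) = 0.0102173 / 0.1539 ≈ 0.066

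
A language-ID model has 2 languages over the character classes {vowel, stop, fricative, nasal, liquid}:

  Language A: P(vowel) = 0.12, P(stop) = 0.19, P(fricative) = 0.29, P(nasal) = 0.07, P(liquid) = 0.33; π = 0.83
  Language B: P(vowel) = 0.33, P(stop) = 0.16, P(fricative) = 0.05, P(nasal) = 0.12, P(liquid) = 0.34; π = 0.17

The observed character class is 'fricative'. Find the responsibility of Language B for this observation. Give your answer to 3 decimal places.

By Bayes' theorem, P(k | x) = π_k f_k(x) / Σ_j π_j f_j(x).
Evaluate each component's likelihood at the observed value:
  L_A = P(fricative | comp) = 0.29
  L_B = P(fricative | comp) = 0.05
Unnormalised posteriors:
  π_A·L_A = 0.83 × 0.29 = 0.2407
  π_B·L_B = 0.17 × 0.05 = 0.0085
Sum: 0.2407 + 0.0085 = 0.2492
P(Language B | the observation) ≈ 0.034

0.034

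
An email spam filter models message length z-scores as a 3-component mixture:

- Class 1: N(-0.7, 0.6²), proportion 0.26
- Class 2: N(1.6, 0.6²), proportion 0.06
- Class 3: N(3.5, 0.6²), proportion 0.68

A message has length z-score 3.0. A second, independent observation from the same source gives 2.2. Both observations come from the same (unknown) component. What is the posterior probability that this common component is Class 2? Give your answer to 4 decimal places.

By Bayes' theorem, P(k | x) = P(Z=k) f_k(x) / Σ_j P(Z=j) f_j(x).
Since both observations come from the same component, the likelihood for component k is f_k(x₁)·f_k(x₂).
  L_1 = [3.67394e-09] × [5.62287e-06] = 2.06581e-14
  L_2 = [0.0437031] × [0.403285] = 0.0176248
  L_3 = [0.469853] × [0.0635877] = 0.0298769
Unnormalised posteriors:
  P(Z=1)·L_1 = 0.26 × 2.06581e-14 = 5.3711e-15
  P(Z=2)·L_2 = 0.06 × 0.0176248 = 0.00105749
  P(Z=3)·L_3 = 0.68 × 0.0298769 = 0.0203163
Sum: 5.3711e-15 + 0.00105749 + 0.0203163 = 0.0213738
Responsibility of Class 2: 0.00105749 / 0.0213738 ≈ 0.0495

0.0495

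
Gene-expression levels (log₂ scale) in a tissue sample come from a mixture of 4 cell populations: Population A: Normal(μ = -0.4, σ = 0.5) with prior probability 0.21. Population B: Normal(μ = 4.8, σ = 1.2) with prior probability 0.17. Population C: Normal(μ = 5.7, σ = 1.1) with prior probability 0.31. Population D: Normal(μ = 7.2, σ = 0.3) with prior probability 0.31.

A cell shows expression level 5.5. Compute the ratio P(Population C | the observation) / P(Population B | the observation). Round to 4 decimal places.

Posterior odds = (w_i f_i(x)) / (w_j f_j(x)); the normalising sum cancels.
Component likelihoods at x = 5.5:
  L_A = (1/(0.5·√(2π)))·exp(−(5.5−-0.4)²/(2·0.5²)) = 0.797885·exp(-69.62000) = 4.63829e-31
  L_B = (1/(1.2·√(2π)))·exp(−(5.5−4.8)²/(2·1.2²)) = 0.332452·exp(-0.17014) = 0.280439
  L_C = (1/(1.1·√(2π)))·exp(−(5.5−5.7)²/(2·1.1²)) = 0.362675·exp(-0.01653) = 0.356729
  L_D = (1/(0.3·√(2π)))·exp(−(5.5−7.2)²/(2·0.3²)) = 1.329808·exp(-16.05556) = 1.41563e-07
Odds = (0.31/0.17) × (0.356729/0.280439) = 1.82353 × 1.27204 ≈ 2.3196

2.3196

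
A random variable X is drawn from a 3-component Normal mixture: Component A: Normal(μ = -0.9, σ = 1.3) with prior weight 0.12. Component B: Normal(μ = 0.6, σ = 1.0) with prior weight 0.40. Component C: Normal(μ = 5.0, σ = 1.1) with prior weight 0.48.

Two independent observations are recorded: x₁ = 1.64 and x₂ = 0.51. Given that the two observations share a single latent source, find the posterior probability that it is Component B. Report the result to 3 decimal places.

0.975

The responsibility of component k is P(Z=k) f_k(x) divided by Σ_j P(Z=j) f_j(x).
Since both observations come from the same component, the likelihood for component k is f_k(x₁)·f_k(x₂).
  f_A = [0.0454992] × [0.170419] = 0.00775391
  f_B = [0.232297] × [0.39733] = 0.0922985
  f_C = [0.0034157] × [8.74128e-05] = 2.98576e-07
Weight by the priors:
  P(Z=A)·f_A = 0.12 × 0.00775391 = 0.000930469
  P(Z=B)·f_B = 0.40 × 0.0922985 = 0.0369194
  P(Z=C)·f_C = 0.48 × 2.98576e-07 = 1.43316e-07
Marginal: 0.000930469 + 0.0369194 + 1.43316e-07 = 0.03785
So the posterior for Component B is 0.0369194 / 0.03785 ≈ 0.975.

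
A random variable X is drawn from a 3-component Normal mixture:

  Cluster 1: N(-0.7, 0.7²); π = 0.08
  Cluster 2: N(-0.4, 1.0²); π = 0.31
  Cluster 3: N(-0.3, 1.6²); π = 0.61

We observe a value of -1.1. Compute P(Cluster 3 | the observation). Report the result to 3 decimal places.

0.498

P(component k | x) = π_k·f_k(x) / marginal(x), where marginal(x) = Σ_j π_j·f_j(x).
Normal densities:
  L_1 = (1/(0.7·√(2π)))·exp(−(-1.1−-0.7)²/(2·0.7²)) = 0.569918·exp(-0.16327) = 0.484068
  L_2 = (1/(1.0·√(2π)))·exp(−(-1.1−-0.4)²/(2·1.0²)) = 0.398942·exp(-0.24500) = 0.312254
  L_3 = (1/(1.6·√(2π)))·exp(−(-1.1−-0.3)²/(2·1.6²)) = 0.249339·exp(-0.12500) = 0.220041
Prior × likelihood for each component:
  π_1·L_1 = 0.08 × 0.484068 = 0.0387255
  π_2·L_2 = 0.31 × 0.312254 = 0.0967987
  π_3·L_3 = 0.61 × 0.220041 = 0.134225
Marginal: 0.0387255 + 0.0967987 + 0.134225 = 0.269749
Responsibility of Cluster 3: 0.134225 / 0.269749 ≈ 0.498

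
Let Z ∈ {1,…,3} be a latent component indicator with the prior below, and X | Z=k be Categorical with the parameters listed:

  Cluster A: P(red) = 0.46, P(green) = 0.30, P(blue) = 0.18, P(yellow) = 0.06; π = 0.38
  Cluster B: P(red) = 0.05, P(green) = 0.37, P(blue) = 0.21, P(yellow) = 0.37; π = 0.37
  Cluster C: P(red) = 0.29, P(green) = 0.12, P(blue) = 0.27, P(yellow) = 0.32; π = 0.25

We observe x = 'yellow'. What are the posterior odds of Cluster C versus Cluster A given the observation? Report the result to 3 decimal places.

3.509

Posterior odds = (P(Z=i) f_i(x)) / (P(Z=j) f_j(x)); the normalising sum cancels.
Evaluate each component's likelihood at the observed value:
  f_A = P(yellow | comp) = 0.06
  f_B = P(yellow | comp) = 0.37
  f_C = P(yellow | comp) = 0.32
0.08 / 0.0228 ≈ 3.509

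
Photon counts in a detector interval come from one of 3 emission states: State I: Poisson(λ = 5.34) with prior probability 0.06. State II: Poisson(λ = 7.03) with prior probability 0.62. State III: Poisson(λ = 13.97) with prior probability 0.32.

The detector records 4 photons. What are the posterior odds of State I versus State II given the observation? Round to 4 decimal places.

Posterior odds = (π_i f_i(x)) / (π_j f_j(x)); the normalising sum cancels.
Component likelihoods at x = 4 photons:
  f_I = 0.162488
  f_II = 0.0900575
  f_III = 0.00135982
Posterior odds = (π_I·f_I) / (π_II·f_II) = (0.06·0.162488) / (0.62·0.0900575) = 0.00974928 / 0.0558356 ≈ 0.1746

0.1746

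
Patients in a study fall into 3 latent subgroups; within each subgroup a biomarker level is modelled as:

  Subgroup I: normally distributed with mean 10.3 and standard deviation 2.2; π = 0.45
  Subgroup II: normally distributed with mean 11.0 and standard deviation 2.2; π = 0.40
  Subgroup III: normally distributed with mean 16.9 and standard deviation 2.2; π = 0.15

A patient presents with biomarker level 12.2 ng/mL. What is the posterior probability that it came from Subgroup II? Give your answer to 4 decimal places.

The responsibility of component k is π_k f_k(x) divided by Σ_j π_j f_j(x).
Evaluate each component's likelihood at the observed value:
  L_I = (1/(2.2·√(2π)))·exp(−(12.2−10.3)²/(2·2.2²)) = 0.181337·exp(-0.37293) = 0.124889
  L_II = (1/(2.2·√(2π)))·exp(−(12.2−11.0)²/(2·2.2²)) = 0.181337·exp(-0.14876) = 0.156272
  L_III = (1/(2.2·√(2π)))·exp(−(12.2−16.9)²/(2·2.2²)) = 0.181337·exp(-2.28202) = 0.0185104
Weight by the priors:
  π_I·L_I = 0.45 × 0.124889 = 0.0562001
  π_II·L_II = 0.40 × 0.156272 = 0.0625089
  π_III·L_III = 0.15 × 0.0185104 = 0.00277657
Sum: 0.0562001 + 0.0625089 + 0.00277657 = 0.121485
P(Subgroup II | x) = 0.0625089 / 0.121485 ≈ 0.5145

0.5145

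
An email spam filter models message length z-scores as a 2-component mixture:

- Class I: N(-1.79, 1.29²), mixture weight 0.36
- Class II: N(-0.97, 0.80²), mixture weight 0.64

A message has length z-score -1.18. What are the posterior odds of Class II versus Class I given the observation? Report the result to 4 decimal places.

Only the two components matter; the odds are (π_i f_i(x)) / (π_j f_j(x)).
Normal densities:
  f_I = (1/(1.29·√(2π)))·exp(−(-1.18−-1.79)²/(2·1.29²)) = 0.309258·exp(-0.11180) = 0.276545
  f_II = (1/(0.80·√(2π)))·exp(−(-1.18−-0.97)²/(2·0.80²)) = 0.498678·exp(-0.03445) = 0.481789
0.308345 / 0.0995561 ≈ 3.0972

3.0972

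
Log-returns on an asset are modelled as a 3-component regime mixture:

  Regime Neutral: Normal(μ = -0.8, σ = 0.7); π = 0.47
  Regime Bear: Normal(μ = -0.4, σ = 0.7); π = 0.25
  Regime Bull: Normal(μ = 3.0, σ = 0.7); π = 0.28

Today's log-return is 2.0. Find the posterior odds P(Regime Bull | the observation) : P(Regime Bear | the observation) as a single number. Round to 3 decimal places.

The posterior odds equal the prior odds times the likelihood ratio: (π_i/π_j)·(f_i(x)/f_j(x)).
Component likelihoods at x = 2.0:
  p_Neutral = (1/(0.7·√(2π)))·exp(−(2.0−-0.8)²/(2·0.7²)) = 0.569918·exp(-8.00000) = 0.000191186
  p_Bear = (1/(0.7·√(2π)))·exp(−(2.0−-0.4)²/(2·0.7²)) = 0.569918·exp(-5.87755) = 0.0015967
  p_Bull = (1/(0.7·√(2π)))·exp(−(2.0−3.0)²/(2·0.7²)) = 0.569918·exp(-1.02041) = 0.205426
Odds = (0.28/0.25) × (0.205426/0.0015967) = 1.12 × 128.656 ≈ 144.095

144.095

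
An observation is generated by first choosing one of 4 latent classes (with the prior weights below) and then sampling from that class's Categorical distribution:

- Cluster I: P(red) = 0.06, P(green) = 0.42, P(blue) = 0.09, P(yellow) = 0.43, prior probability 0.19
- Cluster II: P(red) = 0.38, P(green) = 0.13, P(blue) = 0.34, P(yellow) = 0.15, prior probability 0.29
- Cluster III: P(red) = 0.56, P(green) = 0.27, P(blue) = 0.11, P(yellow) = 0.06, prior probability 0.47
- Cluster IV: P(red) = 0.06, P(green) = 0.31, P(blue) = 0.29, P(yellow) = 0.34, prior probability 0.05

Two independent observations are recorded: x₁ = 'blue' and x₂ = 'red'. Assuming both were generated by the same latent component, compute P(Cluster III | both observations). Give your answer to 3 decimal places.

0.424

P(component k | x) = π_k·f_k(x) / marginal(x), where marginal(x) = Σ_j π_j·f_j(x).
Since both observations come from the same component, the likelihood for component k is f_k(x₁)·f_k(x₂).
  L_I = [0.09] × [0.06] = 0.0054
  L_II = [0.34] × [0.38] = 0.1292
  L_III = [0.11] × [0.56] = 0.0616
  L_IV = [0.29] × [0.06] = 0.0174
Weight by the priors:
  π_I·L_I = 0.19 × 0.0054 = 0.001026
  π_II·L_II = 0.29 × 0.1292 = 0.037468
  π_III·L_III = 0.47 × 0.0616 = 0.028952
  π_IV·L_IV = 0.05 × 0.0174 = 0.00087
Marginal: 0.001026 + 0.037468 + 0.028952 + 0.00087 = 0.068316
P(Cluster III | x₁, x₂) = 0.028952 / 0.068316 ≈ 0.424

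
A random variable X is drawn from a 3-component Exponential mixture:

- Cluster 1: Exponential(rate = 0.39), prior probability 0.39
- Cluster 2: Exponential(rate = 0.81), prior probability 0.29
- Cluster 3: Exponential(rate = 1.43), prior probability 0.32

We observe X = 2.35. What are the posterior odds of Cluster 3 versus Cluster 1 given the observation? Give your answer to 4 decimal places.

The posterior odds equal the prior odds times the likelihood ratio: (w_i/w_j)·(f_i(x)/f_j(x)).
Exponential densities:
  f_1 = 0.155967
  f_2 = 0.120727
  f_3 = 0.0496466
0.0158869 / 0.0608273 ≈ 0.2612

0.2612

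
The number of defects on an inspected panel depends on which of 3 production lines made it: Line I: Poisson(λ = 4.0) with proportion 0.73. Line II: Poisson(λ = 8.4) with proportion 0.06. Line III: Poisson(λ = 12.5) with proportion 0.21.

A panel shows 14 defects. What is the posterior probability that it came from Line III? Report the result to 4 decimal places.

0.9363

P(component k | x) = π_k·f_k(x) / marginal(x), where marginal(x) = Σ_j π_j·f_j(x).
Poisson probabilities:
  L_I = e^(−4.0)·4.0^14/14! = 5.63967e-05
  L_II = e^(−8.4)·8.4^14/14! = 0.0224609
  L_III = e^(−12.5)·12.5^14/14! = 0.0971965
Unnormalised posteriors:
  π_I·L_I = 0.73 × 5.63967e-05 = 4.11696e-05
  π_II·L_II = 0.06 × 0.0224609 = 0.00134766
  π_III·L_III = 0.21 × 0.0971965 = 0.0204113
Evidence: 4.11696e-05 + 0.00134766 + 0.0204113 = 0.0218001
P(Line III | x) = 0.0204113 / 0.0218001 ≈ 0.9363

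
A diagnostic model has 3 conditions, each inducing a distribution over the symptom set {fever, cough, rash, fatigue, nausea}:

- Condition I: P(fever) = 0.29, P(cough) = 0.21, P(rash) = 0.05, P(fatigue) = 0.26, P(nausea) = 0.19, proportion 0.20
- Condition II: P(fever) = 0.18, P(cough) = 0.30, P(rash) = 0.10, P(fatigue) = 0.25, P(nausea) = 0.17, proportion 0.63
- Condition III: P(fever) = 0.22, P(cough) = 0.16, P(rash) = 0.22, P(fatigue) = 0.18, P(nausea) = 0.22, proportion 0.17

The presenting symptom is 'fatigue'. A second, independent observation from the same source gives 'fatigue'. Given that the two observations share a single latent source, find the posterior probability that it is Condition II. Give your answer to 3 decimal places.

0.674

Posterior ∝ prior × likelihood, so P(k | x) ∝ P(Z=k) f_k(x); normalise over all components.
Since both observations come from the same component, the likelihood for component k is f_k(x₁)·f_k(x₂).
  L_I = [0.26] × [0.26] = 0.0676
  L_II = [0.25] × [0.25] = 0.0625
  L_III = [0.18] × [0.18] = 0.0324
Unnormalised posteriors:
  P(Z=I)·L_I = 0.20 × 0.0676 = 0.01352
  P(Z=II)·L_II = 0.63 × 0.0625 = 0.039375
  P(Z=III)·L_III = 0.17 × 0.0324 = 0.005508
Denominator: 0.01352 + 0.039375 + 0.005508 = 0.058403
Responsibility of Condition II: 0.039375 / 0.058403 ≈ 0.674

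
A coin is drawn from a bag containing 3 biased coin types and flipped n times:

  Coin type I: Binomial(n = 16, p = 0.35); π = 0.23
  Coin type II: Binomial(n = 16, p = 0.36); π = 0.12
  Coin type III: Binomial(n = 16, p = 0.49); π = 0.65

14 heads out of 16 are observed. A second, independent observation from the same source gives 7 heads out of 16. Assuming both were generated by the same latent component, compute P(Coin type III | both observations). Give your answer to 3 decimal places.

0.992

By Bayes' theorem, P(k | x) = π_k f_k(x) / Σ_j π_j f_j(x).
Since both observations come from the same component, the likelihood for component k is f_k(x₁)·f_k(x₂).
  L_I = [2.09875e-05] × [0.152448] = 3.19951e-06
  L_II = [3.0184e-05] × [0.161497] = 4.87461e-06
  L_III = [0.00143571] × [0.181105] = 0.000260014
Multiply by the mixture weights:
  π_I·L_I = 0.23 × 3.19951e-06 = 7.35887e-07
  π_II·L_II = 0.12 × 4.87461e-06 = 5.84953e-07
  π_III·L_III = 0.65 × 0.000260014 = 0.000169009
Sum: 7.35887e-07 + 5.84953e-07 + 0.000169009 = 0.00017033
P(Coin type III | x₁,x₂) = 0.000169009 / 0.00017033 ≈ 0.992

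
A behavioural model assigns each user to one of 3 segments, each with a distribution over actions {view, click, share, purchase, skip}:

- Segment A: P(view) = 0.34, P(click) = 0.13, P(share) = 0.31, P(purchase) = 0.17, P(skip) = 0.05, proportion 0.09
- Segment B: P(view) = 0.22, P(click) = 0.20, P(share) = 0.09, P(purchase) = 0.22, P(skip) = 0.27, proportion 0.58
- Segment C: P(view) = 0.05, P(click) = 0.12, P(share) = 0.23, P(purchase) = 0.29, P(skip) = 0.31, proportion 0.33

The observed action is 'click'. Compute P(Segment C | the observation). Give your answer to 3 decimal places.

Posterior ∝ prior × likelihood, so P(k | x) ∝ P(Z=k) f_k(x); normalise over all components.
Component likelihoods at x = 'click':
  L_A = P(click | comp) = 0.13
  L_B = P(click | comp) = 0.20
  L_C = P(click | comp) = 0.12
Multiply by the mixture weights:
  P(Z=A)·L_A = 0.09 × 0.13 = 0.0117
  P(Z=B)·L_B = 0.58 × 0.2 = 0.116
  P(Z=C)·L_C = 0.33 × 0.12 = 0.0396
Marginal: 0.0117 + 0.116 + 0.0396 = 0.1673
P(Segment C | the observation) ≈ 0.237

0.237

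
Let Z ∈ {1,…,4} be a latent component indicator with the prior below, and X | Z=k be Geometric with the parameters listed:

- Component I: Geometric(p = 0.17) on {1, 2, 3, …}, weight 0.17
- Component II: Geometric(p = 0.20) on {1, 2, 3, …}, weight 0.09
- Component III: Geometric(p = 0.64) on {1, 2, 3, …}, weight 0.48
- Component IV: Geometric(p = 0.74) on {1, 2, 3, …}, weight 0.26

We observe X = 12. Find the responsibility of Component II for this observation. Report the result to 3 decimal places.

P(component k | x) = w_k·f_k(x) / marginal(x), where marginal(x) = Σ_j w_j·f_j(x).
Geometric probabilities:
  p_I = 0.0218931
  p_II = 0.0171799
  p_III = 8.42379e-06
  p_IV = 2.71605e-07
Prior × likelihood for each component:
  w_I·p_I = 0.17 × 0.0218931 = 0.00372183
  w_II·p_II = 0.09 × 0.0171799 = 0.00154619
  w_III·p_III = 0.48 × 8.42379e-06 = 4.04342e-06
  w_IV·p_IV = 0.26 × 2.71605e-07 = 7.06174e-08
Normaliser: 0.00372183 + 0.00154619 + 4.04342e-06 + 7.06174e-08 = 0.00527214
So the posterior for Component II is 0.00154619 / 0.00527214 ≈ 0.293.

0.293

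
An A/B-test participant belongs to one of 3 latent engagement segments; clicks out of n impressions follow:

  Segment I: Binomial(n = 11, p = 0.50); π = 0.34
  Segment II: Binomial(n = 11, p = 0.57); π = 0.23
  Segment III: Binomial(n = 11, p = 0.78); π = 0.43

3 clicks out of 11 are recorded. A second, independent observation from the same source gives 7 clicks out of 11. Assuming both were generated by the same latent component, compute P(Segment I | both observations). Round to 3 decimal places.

0.706

Apply Bayes' rule: the posterior for each component is proportional to its prior times its likelihood at x.
Since both observations come from the same component, the likelihood for component k is f_k(x₁)·f_k(x₂).
  f_I = [C(11,3)·0.50^3·0.50^8 = 165·0.125·0.00390625 = 0.0805664] × [0.161133] = 0.0129819
  f_II = [C(11,3)·0.57^3·0.43^8 = 165·0.185193·0.00116882 = 0.0357155] × [0.220552] = 0.00787713
  f_III = [C(11,3)·0.78^3·0.22^8 = 165·0.474552·5.48759e-06 = 0.000429684] × [0.13579] = 5.83467e-05
Prior × likelihood for each component:
  π_I·f_I = 0.34 × 0.0129819 = 0.00441384
  π_II·f_II = 0.23 × 0.00787713 = 0.00181174
  π_III·f_III = 0.43 × 5.83467e-05 = 2.50891e-05
Normaliser: 0.00441384 + 0.00181174 + 2.50891e-05 = 0.00625067
Responsibility of Segment I: 0.00441384 / 0.00625067 ≈ 0.706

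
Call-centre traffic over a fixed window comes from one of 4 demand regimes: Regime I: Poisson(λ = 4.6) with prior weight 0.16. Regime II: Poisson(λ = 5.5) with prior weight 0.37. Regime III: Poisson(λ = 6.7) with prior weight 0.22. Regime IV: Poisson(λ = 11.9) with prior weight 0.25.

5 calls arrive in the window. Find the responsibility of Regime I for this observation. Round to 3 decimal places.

The responsibility of component k is π_k f_k(x) divided by Σ_j π_j f_j(x).
Component likelihoods at x = 5 calls:
  p_I = e^(−4.6)·4.6^5/5! = 0.172526
  p_II = e^(−5.5)·5.5^5/5! = 0.171401
  p_III = e^(−6.7)·6.7^5/5! = 0.13849
  p_IV = e^(−11.9)·11.9^5/5! = 0.0135036
Unnormalised posteriors:
  π_I·p_I = 0.16 × 0.172526 = 0.0276041
  π_II·p_II = 0.37 × 0.171401 = 0.0634183
  π_III·p_III = 0.22 × 0.13849 = 0.0304679
  π_IV·p_IV = 0.25 × 0.0135036 = 0.0033759
Sum: 0.0276041 + 0.0634183 + 0.0304679 + 0.0033759 = 0.124866
Responsibility of Regime I: 0.0276041 / 0.124866 ≈ 0.221

0.221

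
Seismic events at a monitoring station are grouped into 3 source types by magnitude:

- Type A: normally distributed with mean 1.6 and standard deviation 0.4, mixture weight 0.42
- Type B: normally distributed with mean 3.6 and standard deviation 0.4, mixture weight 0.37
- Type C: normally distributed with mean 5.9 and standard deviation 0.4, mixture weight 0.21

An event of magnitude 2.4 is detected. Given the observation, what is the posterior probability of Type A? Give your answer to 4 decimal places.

0.9326

The responsibility of component k is P(Z=k) f_k(x) divided by Σ_j P(Z=j) f_j(x).
Component likelihoods at x = 2.4:
  L_A = (1/(0.4·√(2π)))·exp(−(2.4−1.6)²/(2·0.4²)) = 0.997356·exp(-2.00000) = 0.134977
  L_B = (1/(0.4·√(2π)))·exp(−(2.4−3.6)²/(2·0.4²)) = 0.997356·exp(-4.50000) = 0.0110796
  L_C = (1/(0.4·√(2π)))·exp(−(2.4−5.9)²/(2·0.4²)) = 0.997356·exp(-38.28125) = 2.36328e-17
Multiply by the mixture weights:
  P(Z=A)·L_A = 0.42 × 0.134977 = 0.0566905
  P(Z=B)·L_B = 0.37 × 0.0110796 = 0.00409946
  P(Z=C)·L_C = 0.21 × 2.36328e-17 = 4.96288e-18
Sum: 0.0566905 + 0.00409946 + 4.96288e-18 = 0.06079
P(Type A | data) = 0.0566905 / 0.06079 ≈ 0.9326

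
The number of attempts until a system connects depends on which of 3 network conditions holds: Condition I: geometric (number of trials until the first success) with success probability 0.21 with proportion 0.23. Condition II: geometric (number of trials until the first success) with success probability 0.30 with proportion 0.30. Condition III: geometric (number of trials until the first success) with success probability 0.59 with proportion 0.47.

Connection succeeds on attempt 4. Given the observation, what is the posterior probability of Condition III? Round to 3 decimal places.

0.259

Posterior ∝ prior × likelihood, so P(k | x) ∝ π_k f_k(x); normalise over all components.
Geometric probabilities:
  L_I = 0.21·(1−0.21)^3 = 0.21·0.493039 = 0.103538
  L_II = 0.30·(1−0.30)^3 = 0.30·0.343 = 0.1029
  L_III = 0.59·(1−0.59)^3 = 0.59·0.068921 = 0.0406634
Weight by the priors:
  π_I·L_I = 0.23 × 0.103538 = 0.0238138
  π_II·L_II = 0.30 × 0.1029 = 0.03087
  π_III·L_III = 0.47 × 0.0406634 = 0.0191118
Sum: 0.0238138 + 0.03087 + 0.0191118 = 0.0737956
P(Condition III | the observation) = 0.0191118 / 0.0737956 ≈ 0.259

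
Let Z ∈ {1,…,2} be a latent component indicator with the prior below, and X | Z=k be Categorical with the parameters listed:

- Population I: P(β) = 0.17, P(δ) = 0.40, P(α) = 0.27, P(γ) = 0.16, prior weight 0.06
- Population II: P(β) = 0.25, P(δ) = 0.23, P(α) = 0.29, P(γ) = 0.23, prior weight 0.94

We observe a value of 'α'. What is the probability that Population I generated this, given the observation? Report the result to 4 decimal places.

0.0561

The responsibility of component k is P(Z=k) f_k(x) divided by Σ_j P(Z=j) f_j(x).
Evaluate each component's likelihood at the observed value:
  f_I = 0.27
  f_II = 0.29
Unnormalised posteriors:
  P(Z=I)·f_I = 0.06 × 0.27 = 0.0162
  P(Z=II)·f_II = 0.94 × 0.29 = 0.2726
Marginal: 0.0162 + 0.2726 = 0.2888
P(Population I | the observation) ≈ 0.0561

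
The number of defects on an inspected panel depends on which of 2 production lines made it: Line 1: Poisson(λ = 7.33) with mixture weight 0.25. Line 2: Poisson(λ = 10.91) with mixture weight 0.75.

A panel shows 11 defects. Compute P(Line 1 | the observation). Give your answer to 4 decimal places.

0.1309

Apply Bayes' rule: the posterior for each component is proportional to its prior times its likelihood at x.
Evaluate each component's likelihood at the observed value:
  L_1 = e^(−7.33)·7.33^11/11! = 0.0539026
  L_2 = e^(−10.91)·10.91^11/11! = 0.119334
Multiply by the mixture weights:
  π_1·L_1 = 0.25 × 0.0539026 = 0.0134756
  π_2·L_2 = 0.75 × 0.119334 = 0.0895004
Evidence: 0.0134756 + 0.0895004 = 0.102976
So the posterior for Line 1 is 0.0134756 / 0.102976 ≈ 0.1309.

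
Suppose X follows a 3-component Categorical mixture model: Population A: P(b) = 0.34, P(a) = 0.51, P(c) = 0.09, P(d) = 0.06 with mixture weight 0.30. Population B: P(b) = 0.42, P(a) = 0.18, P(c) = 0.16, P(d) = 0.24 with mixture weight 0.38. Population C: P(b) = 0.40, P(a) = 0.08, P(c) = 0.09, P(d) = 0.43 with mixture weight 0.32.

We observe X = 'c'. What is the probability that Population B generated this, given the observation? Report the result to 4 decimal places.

0.5214

Posterior ∝ prior × likelihood, so P(k | x) ∝ P(Z=k) f_k(x); normalise over all components.
Evaluate each component's likelihood at the observed value:
  f_A = P(c | comp) = 0.09
  f_B = P(c | comp) = 0.16
  f_C = P(c | comp) = 0.09
Multiply by the mixture weights:
  P(Z=A)·f_A = 0.30 × 0.09 = 0.027
  P(Z=B)·f_B = 0.38 × 0.16 = 0.0608
  P(Z=C)·f_C = 0.32 × 0.09 = 0.0288
Denominator: 0.027 + 0.0608 + 0.0288 = 0.1166
P(Population B | 'c') ≈ 0.5214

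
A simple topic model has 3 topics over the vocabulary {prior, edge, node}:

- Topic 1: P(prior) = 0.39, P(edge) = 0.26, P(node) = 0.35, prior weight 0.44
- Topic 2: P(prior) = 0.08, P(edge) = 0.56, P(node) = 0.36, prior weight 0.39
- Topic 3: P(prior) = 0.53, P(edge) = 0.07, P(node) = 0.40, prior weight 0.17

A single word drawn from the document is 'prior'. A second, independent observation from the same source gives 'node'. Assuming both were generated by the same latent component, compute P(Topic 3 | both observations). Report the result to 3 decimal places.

By Bayes' theorem, P(k | x) = π_k f_k(x) / Σ_j π_j f_j(x).
Since both observations come from the same component, the likelihood for component k is f_k(x₁)·f_k(x₂).
  f_1 = [0.39] × [0.35] = 0.1365
  f_2 = [0.08] × [0.36] = 0.0288
  f_3 = [0.53] × [0.4] = 0.212
Multiply by the mixture weights:
  π_1·f_1 = 0.44 × 0.1365 = 0.06006
  π_2·f_2 = 0.39 × 0.0288 = 0.011232
  π_3·f_3 = 0.17 × 0.212 = 0.03604
Sum: 0.06006 + 0.011232 + 0.03604 = 0.107332
Responsibility of Topic 3: 0.03604 / 0.107332 ≈ 0.336

0.336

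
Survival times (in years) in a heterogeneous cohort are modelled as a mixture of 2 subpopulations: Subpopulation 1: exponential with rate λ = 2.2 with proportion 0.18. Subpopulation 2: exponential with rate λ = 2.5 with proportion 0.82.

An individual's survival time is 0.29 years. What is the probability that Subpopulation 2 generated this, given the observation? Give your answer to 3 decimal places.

0.826

Apply Bayes' rule: the posterior for each component is proportional to its prior times its likelihood at x.
Exponential densities:
  f_1 = 2.2·e^(−2.2·0.29) = 2.2·e^(−0.6380) = 1.16237
  f_2 = 2.5·e^(−2.5·0.29) = 2.5·e^(−0.7250) = 1.21081
Weight by the priors:
  π_1·f_1 = 0.18 × 1.16237 = 0.209226
  π_2·f_2 = 0.82 × 1.21081 = 0.992865
Denominator: 0.209226 + 0.992865 = 1.20209
Responsibility of Subpopulation 2: 0.992865 / 1.20209 ≈ 0.826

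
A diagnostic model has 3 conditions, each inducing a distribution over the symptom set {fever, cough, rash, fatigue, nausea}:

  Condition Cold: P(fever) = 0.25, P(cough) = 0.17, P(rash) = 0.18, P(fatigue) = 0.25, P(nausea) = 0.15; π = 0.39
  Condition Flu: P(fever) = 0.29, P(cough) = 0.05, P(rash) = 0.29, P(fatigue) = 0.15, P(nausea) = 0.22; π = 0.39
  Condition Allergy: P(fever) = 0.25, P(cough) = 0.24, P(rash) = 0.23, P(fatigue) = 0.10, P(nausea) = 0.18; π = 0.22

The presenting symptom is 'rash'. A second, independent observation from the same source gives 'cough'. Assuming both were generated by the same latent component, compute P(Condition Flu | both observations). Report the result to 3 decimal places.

0.190

By Bayes' theorem, P(k | x) = π_k f_k(x) / Σ_j π_j f_j(x).
Since both observations come from the same component, the likelihood for component k is f_k(x₁)·f_k(x₂).
  p_Cold = [P(rash | comp) = 0.18] × [0.17] = 0.0306
  p_Flu = [P(rash | comp) = 0.29] × [0.05] = 0.0145
  p_Allergy = [P(rash | comp) = 0.23] × [0.24] = 0.0552
Multiply by the mixture weights:
  π_Cold·p_Cold = 0.39 × 0.0306 = 0.011934
  π_Flu·p_Flu = 0.39 × 0.0145 = 0.005655
  π_Allergy·p_Allergy = 0.22 × 0.0552 = 0.012144
Marginal: 0.011934 + 0.005655 + 0.012144 = 0.029733
P(Condition Flu | x₁,x₂) = 0.005655 / 0.029733 ≈ 0.190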